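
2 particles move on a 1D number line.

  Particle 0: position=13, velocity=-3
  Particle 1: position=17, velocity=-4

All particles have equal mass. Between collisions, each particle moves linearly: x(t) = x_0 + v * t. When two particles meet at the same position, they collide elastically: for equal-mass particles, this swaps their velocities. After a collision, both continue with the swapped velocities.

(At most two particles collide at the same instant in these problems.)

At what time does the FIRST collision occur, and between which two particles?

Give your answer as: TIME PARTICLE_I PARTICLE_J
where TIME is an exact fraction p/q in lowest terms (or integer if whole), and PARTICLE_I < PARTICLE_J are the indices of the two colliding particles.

Pair (0,1): pos 13,17 vel -3,-4 -> gap=4, closing at 1/unit, collide at t=4
Earliest collision: t=4 between 0 and 1

Answer: 4 0 1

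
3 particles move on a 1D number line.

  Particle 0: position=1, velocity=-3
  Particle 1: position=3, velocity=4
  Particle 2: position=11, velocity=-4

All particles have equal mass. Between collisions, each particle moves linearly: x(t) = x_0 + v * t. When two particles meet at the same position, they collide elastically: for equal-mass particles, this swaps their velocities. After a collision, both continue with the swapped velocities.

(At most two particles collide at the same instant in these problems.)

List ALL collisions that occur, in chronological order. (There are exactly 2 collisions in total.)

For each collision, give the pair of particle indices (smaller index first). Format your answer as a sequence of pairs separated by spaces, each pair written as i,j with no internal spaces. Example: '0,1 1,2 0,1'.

Answer: 1,2 0,1

Derivation:
Collision at t=1: particles 1 and 2 swap velocities; positions: p0=-2 p1=7 p2=7; velocities now: v0=-3 v1=-4 v2=4
Collision at t=10: particles 0 and 1 swap velocities; positions: p0=-29 p1=-29 p2=43; velocities now: v0=-4 v1=-3 v2=4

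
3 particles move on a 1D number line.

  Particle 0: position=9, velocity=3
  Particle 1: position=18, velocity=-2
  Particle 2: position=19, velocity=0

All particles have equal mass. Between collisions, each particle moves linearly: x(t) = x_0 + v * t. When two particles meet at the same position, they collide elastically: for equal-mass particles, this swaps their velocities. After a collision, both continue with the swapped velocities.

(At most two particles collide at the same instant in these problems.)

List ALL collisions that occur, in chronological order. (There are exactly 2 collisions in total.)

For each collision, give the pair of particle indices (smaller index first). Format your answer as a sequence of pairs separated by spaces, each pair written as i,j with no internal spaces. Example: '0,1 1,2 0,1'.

Answer: 0,1 1,2

Derivation:
Collision at t=9/5: particles 0 and 1 swap velocities; positions: p0=72/5 p1=72/5 p2=19; velocities now: v0=-2 v1=3 v2=0
Collision at t=10/3: particles 1 and 2 swap velocities; positions: p0=34/3 p1=19 p2=19; velocities now: v0=-2 v1=0 v2=3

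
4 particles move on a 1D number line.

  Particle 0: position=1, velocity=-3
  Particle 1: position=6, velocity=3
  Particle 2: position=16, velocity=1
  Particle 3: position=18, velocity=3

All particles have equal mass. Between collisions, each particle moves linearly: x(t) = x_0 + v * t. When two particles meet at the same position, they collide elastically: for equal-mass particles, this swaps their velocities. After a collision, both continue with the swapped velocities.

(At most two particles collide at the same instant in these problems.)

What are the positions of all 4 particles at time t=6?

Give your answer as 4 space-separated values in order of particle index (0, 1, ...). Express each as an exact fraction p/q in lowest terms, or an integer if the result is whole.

Collision at t=5: particles 1 and 2 swap velocities; positions: p0=-14 p1=21 p2=21 p3=33; velocities now: v0=-3 v1=1 v2=3 v3=3
Advance to t=6 (no further collisions before then); velocities: v0=-3 v1=1 v2=3 v3=3; positions = -17 22 24 36

Answer: -17 22 24 36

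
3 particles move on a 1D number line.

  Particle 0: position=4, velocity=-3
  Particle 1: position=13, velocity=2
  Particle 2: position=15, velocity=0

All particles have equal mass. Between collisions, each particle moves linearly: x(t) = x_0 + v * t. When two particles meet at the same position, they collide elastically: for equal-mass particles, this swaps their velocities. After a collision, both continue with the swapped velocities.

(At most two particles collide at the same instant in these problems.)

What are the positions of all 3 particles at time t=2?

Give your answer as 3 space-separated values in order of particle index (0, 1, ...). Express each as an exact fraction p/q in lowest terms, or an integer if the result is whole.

Answer: -2 15 17

Derivation:
Collision at t=1: particles 1 and 2 swap velocities; positions: p0=1 p1=15 p2=15; velocities now: v0=-3 v1=0 v2=2
Advance to t=2 (no further collisions before then); velocities: v0=-3 v1=0 v2=2; positions = -2 15 17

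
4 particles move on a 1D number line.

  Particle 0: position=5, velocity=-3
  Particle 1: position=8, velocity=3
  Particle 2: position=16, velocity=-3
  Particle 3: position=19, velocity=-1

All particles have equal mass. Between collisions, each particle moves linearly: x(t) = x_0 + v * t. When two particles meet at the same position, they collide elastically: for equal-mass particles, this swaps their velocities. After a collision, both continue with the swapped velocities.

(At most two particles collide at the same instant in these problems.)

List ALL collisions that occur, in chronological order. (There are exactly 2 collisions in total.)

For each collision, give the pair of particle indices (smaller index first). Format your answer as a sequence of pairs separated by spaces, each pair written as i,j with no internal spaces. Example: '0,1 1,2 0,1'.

Collision at t=4/3: particles 1 and 2 swap velocities; positions: p0=1 p1=12 p2=12 p3=53/3; velocities now: v0=-3 v1=-3 v2=3 v3=-1
Collision at t=11/4: particles 2 and 3 swap velocities; positions: p0=-13/4 p1=31/4 p2=65/4 p3=65/4; velocities now: v0=-3 v1=-3 v2=-1 v3=3

Answer: 1,2 2,3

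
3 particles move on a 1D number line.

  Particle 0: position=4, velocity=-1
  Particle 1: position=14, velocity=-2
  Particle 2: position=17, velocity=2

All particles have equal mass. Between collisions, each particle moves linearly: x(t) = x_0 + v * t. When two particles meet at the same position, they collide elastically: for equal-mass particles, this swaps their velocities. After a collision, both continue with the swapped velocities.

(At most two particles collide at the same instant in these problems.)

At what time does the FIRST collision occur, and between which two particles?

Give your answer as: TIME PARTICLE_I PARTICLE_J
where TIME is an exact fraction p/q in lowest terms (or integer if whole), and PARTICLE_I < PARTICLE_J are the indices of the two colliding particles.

Answer: 10 0 1

Derivation:
Pair (0,1): pos 4,14 vel -1,-2 -> gap=10, closing at 1/unit, collide at t=10
Pair (1,2): pos 14,17 vel -2,2 -> not approaching (rel speed -4 <= 0)
Earliest collision: t=10 between 0 and 1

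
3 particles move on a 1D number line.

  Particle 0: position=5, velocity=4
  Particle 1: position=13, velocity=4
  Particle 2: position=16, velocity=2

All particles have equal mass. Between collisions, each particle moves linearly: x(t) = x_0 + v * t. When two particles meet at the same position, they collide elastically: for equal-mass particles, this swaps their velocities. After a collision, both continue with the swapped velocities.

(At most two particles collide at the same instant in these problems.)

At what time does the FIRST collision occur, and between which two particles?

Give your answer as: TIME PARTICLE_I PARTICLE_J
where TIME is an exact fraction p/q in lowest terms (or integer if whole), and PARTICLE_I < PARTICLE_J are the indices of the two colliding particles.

Answer: 3/2 1 2

Derivation:
Pair (0,1): pos 5,13 vel 4,4 -> not approaching (rel speed 0 <= 0)
Pair (1,2): pos 13,16 vel 4,2 -> gap=3, closing at 2/unit, collide at t=3/2
Earliest collision: t=3/2 between 1 and 2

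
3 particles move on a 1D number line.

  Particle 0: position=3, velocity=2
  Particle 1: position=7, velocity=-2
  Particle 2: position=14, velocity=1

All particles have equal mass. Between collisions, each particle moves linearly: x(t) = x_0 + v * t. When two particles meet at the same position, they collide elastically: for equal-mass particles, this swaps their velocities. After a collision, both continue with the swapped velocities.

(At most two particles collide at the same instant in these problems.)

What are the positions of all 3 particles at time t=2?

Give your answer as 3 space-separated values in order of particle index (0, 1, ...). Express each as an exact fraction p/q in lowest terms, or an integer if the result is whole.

Answer: 3 7 16

Derivation:
Collision at t=1: particles 0 and 1 swap velocities; positions: p0=5 p1=5 p2=15; velocities now: v0=-2 v1=2 v2=1
Advance to t=2 (no further collisions before then); velocities: v0=-2 v1=2 v2=1; positions = 3 7 16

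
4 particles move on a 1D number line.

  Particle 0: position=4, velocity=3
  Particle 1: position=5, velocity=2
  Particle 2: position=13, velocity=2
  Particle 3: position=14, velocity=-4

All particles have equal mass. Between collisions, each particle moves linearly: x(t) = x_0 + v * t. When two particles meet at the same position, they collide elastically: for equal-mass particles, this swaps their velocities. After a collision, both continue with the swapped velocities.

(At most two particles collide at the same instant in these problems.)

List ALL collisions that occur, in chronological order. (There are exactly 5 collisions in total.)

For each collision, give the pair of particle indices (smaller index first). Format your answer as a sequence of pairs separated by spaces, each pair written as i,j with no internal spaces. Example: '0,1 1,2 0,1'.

Answer: 2,3 0,1 1,2 0,1 2,3

Derivation:
Collision at t=1/6: particles 2 and 3 swap velocities; positions: p0=9/2 p1=16/3 p2=40/3 p3=40/3; velocities now: v0=3 v1=2 v2=-4 v3=2
Collision at t=1: particles 0 and 1 swap velocities; positions: p0=7 p1=7 p2=10 p3=15; velocities now: v0=2 v1=3 v2=-4 v3=2
Collision at t=10/7: particles 1 and 2 swap velocities; positions: p0=55/7 p1=58/7 p2=58/7 p3=111/7; velocities now: v0=2 v1=-4 v2=3 v3=2
Collision at t=3/2: particles 0 and 1 swap velocities; positions: p0=8 p1=8 p2=17/2 p3=16; velocities now: v0=-4 v1=2 v2=3 v3=2
Collision at t=9: particles 2 and 3 swap velocities; positions: p0=-22 p1=23 p2=31 p3=31; velocities now: v0=-4 v1=2 v2=2 v3=3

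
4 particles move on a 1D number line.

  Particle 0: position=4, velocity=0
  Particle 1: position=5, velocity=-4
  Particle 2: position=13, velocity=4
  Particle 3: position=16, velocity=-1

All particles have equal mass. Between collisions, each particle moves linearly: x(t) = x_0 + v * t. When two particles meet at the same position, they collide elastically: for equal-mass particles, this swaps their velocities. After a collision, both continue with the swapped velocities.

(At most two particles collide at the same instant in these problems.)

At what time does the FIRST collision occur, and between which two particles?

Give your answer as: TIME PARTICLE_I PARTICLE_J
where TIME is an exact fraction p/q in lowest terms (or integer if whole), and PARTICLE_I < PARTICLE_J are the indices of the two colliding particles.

Pair (0,1): pos 4,5 vel 0,-4 -> gap=1, closing at 4/unit, collide at t=1/4
Pair (1,2): pos 5,13 vel -4,4 -> not approaching (rel speed -8 <= 0)
Pair (2,3): pos 13,16 vel 4,-1 -> gap=3, closing at 5/unit, collide at t=3/5
Earliest collision: t=1/4 between 0 and 1

Answer: 1/4 0 1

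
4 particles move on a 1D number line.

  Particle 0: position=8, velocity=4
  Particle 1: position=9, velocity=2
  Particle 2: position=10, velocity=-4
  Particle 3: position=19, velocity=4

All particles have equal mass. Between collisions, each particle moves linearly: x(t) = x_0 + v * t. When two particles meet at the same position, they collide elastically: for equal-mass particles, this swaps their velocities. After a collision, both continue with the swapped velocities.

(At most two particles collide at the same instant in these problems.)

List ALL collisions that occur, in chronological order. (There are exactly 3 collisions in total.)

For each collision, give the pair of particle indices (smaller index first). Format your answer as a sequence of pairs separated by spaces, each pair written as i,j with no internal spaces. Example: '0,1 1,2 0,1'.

Collision at t=1/6: particles 1 and 2 swap velocities; positions: p0=26/3 p1=28/3 p2=28/3 p3=59/3; velocities now: v0=4 v1=-4 v2=2 v3=4
Collision at t=1/4: particles 0 and 1 swap velocities; positions: p0=9 p1=9 p2=19/2 p3=20; velocities now: v0=-4 v1=4 v2=2 v3=4
Collision at t=1/2: particles 1 and 2 swap velocities; positions: p0=8 p1=10 p2=10 p3=21; velocities now: v0=-4 v1=2 v2=4 v3=4

Answer: 1,2 0,1 1,2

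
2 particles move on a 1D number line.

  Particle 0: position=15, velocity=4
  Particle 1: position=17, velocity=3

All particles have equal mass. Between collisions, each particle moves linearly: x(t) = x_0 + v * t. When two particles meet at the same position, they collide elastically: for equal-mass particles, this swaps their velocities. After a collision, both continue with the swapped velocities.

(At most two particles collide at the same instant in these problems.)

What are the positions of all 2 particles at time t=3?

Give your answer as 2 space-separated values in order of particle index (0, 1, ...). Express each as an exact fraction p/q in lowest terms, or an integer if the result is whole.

Collision at t=2: particles 0 and 1 swap velocities; positions: p0=23 p1=23; velocities now: v0=3 v1=4
Advance to t=3 (no further collisions before then); velocities: v0=3 v1=4; positions = 26 27

Answer: 26 27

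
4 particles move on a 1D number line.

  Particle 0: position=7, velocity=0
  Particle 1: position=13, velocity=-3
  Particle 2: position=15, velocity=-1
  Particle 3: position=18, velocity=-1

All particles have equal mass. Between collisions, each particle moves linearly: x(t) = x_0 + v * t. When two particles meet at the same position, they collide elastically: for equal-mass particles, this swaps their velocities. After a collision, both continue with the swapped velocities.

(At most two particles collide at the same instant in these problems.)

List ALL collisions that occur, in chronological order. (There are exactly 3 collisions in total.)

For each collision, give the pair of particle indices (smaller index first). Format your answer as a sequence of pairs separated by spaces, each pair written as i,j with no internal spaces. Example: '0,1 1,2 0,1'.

Collision at t=2: particles 0 and 1 swap velocities; positions: p0=7 p1=7 p2=13 p3=16; velocities now: v0=-3 v1=0 v2=-1 v3=-1
Collision at t=8: particles 1 and 2 swap velocities; positions: p0=-11 p1=7 p2=7 p3=10; velocities now: v0=-3 v1=-1 v2=0 v3=-1
Collision at t=11: particles 2 and 3 swap velocities; positions: p0=-20 p1=4 p2=7 p3=7; velocities now: v0=-3 v1=-1 v2=-1 v3=0

Answer: 0,1 1,2 2,3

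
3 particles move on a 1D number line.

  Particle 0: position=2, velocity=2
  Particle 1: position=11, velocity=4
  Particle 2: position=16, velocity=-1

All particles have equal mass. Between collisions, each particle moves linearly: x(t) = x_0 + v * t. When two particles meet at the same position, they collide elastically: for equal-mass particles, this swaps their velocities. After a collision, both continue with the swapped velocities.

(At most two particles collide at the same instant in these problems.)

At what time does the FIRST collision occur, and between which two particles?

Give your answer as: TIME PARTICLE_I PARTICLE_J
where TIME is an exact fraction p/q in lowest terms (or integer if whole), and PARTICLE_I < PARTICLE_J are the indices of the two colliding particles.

Answer: 1 1 2

Derivation:
Pair (0,1): pos 2,11 vel 2,4 -> not approaching (rel speed -2 <= 0)
Pair (1,2): pos 11,16 vel 4,-1 -> gap=5, closing at 5/unit, collide at t=1
Earliest collision: t=1 between 1 and 2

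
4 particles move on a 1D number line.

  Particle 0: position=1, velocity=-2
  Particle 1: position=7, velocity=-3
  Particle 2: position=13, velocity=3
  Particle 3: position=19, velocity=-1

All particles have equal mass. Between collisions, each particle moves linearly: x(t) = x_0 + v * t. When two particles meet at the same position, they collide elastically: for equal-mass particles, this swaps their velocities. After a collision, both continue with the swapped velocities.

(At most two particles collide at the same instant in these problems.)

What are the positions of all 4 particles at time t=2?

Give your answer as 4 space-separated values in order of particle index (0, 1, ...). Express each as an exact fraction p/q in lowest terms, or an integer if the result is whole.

Answer: -3 1 17 19

Derivation:
Collision at t=3/2: particles 2 and 3 swap velocities; positions: p0=-2 p1=5/2 p2=35/2 p3=35/2; velocities now: v0=-2 v1=-3 v2=-1 v3=3
Advance to t=2 (no further collisions before then); velocities: v0=-2 v1=-3 v2=-1 v3=3; positions = -3 1 17 19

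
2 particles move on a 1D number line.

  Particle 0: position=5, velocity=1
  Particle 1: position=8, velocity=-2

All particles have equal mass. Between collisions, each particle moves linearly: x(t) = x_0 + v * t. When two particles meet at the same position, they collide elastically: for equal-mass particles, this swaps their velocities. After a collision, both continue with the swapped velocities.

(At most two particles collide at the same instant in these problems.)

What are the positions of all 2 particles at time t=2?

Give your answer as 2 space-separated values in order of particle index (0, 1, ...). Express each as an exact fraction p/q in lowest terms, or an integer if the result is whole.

Collision at t=1: particles 0 and 1 swap velocities; positions: p0=6 p1=6; velocities now: v0=-2 v1=1
Advance to t=2 (no further collisions before then); velocities: v0=-2 v1=1; positions = 4 7

Answer: 4 7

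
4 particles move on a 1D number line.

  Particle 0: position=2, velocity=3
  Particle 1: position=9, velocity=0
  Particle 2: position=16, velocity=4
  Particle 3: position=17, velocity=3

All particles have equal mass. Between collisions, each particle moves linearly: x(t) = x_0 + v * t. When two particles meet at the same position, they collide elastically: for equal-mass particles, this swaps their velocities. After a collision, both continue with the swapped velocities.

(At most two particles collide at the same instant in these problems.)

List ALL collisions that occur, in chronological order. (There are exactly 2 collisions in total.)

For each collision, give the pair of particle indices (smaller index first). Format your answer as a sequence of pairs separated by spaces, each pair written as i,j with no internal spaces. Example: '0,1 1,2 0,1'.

Collision at t=1: particles 2 and 3 swap velocities; positions: p0=5 p1=9 p2=20 p3=20; velocities now: v0=3 v1=0 v2=3 v3=4
Collision at t=7/3: particles 0 and 1 swap velocities; positions: p0=9 p1=9 p2=24 p3=76/3; velocities now: v0=0 v1=3 v2=3 v3=4

Answer: 2,3 0,1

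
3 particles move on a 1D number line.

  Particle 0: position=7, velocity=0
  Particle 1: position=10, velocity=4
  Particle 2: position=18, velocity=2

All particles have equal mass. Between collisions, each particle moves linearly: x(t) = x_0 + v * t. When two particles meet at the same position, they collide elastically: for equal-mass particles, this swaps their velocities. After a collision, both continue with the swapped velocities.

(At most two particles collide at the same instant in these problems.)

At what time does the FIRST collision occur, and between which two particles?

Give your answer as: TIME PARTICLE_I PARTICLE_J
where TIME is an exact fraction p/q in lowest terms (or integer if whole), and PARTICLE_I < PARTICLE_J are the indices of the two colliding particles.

Answer: 4 1 2

Derivation:
Pair (0,1): pos 7,10 vel 0,4 -> not approaching (rel speed -4 <= 0)
Pair (1,2): pos 10,18 vel 4,2 -> gap=8, closing at 2/unit, collide at t=4
Earliest collision: t=4 between 1 and 2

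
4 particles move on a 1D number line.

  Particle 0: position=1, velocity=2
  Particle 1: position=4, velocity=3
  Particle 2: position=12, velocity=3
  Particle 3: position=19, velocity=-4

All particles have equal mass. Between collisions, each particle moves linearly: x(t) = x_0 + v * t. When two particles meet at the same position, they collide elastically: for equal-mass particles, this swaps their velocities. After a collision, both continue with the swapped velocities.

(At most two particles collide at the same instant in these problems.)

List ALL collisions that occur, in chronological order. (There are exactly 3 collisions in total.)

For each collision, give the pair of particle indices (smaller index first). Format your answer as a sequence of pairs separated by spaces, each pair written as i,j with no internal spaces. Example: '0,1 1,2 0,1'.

Answer: 2,3 1,2 0,1

Derivation:
Collision at t=1: particles 2 and 3 swap velocities; positions: p0=3 p1=7 p2=15 p3=15; velocities now: v0=2 v1=3 v2=-4 v3=3
Collision at t=15/7: particles 1 and 2 swap velocities; positions: p0=37/7 p1=73/7 p2=73/7 p3=129/7; velocities now: v0=2 v1=-4 v2=3 v3=3
Collision at t=3: particles 0 and 1 swap velocities; positions: p0=7 p1=7 p2=13 p3=21; velocities now: v0=-4 v1=2 v2=3 v3=3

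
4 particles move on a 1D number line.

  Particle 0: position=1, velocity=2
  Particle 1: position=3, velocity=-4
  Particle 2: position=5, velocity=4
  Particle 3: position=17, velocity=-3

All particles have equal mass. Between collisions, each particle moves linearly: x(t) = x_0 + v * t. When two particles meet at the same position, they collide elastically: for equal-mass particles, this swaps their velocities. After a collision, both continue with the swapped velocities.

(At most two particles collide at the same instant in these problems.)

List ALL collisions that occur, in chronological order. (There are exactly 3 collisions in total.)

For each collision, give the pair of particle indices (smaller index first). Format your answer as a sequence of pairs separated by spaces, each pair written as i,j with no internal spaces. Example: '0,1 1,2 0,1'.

Answer: 0,1 2,3 1,2

Derivation:
Collision at t=1/3: particles 0 and 1 swap velocities; positions: p0=5/3 p1=5/3 p2=19/3 p3=16; velocities now: v0=-4 v1=2 v2=4 v3=-3
Collision at t=12/7: particles 2 and 3 swap velocities; positions: p0=-27/7 p1=31/7 p2=83/7 p3=83/7; velocities now: v0=-4 v1=2 v2=-3 v3=4
Collision at t=16/5: particles 1 and 2 swap velocities; positions: p0=-49/5 p1=37/5 p2=37/5 p3=89/5; velocities now: v0=-4 v1=-3 v2=2 v3=4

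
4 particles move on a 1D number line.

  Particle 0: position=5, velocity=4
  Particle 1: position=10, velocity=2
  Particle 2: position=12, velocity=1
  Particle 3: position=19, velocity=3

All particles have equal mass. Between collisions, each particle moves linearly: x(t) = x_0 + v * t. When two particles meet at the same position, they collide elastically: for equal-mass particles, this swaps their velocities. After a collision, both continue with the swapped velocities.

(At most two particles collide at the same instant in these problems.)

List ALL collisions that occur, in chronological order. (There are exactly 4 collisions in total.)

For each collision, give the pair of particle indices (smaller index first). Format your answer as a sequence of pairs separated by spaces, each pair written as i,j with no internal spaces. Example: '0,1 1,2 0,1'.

Answer: 1,2 0,1 1,2 2,3

Derivation:
Collision at t=2: particles 1 and 2 swap velocities; positions: p0=13 p1=14 p2=14 p3=25; velocities now: v0=4 v1=1 v2=2 v3=3
Collision at t=7/3: particles 0 and 1 swap velocities; positions: p0=43/3 p1=43/3 p2=44/3 p3=26; velocities now: v0=1 v1=4 v2=2 v3=3
Collision at t=5/2: particles 1 and 2 swap velocities; positions: p0=29/2 p1=15 p2=15 p3=53/2; velocities now: v0=1 v1=2 v2=4 v3=3
Collision at t=14: particles 2 and 3 swap velocities; positions: p0=26 p1=38 p2=61 p3=61; velocities now: v0=1 v1=2 v2=3 v3=4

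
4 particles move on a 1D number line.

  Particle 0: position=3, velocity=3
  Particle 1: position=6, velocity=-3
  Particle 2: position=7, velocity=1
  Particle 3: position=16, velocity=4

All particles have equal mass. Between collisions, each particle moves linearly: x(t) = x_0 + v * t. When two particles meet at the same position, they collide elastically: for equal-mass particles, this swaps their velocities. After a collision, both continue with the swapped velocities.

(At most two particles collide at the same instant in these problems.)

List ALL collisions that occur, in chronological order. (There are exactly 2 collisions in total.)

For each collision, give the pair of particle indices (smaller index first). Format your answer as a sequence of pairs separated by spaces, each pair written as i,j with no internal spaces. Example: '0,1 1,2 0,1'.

Collision at t=1/2: particles 0 and 1 swap velocities; positions: p0=9/2 p1=9/2 p2=15/2 p3=18; velocities now: v0=-3 v1=3 v2=1 v3=4
Collision at t=2: particles 1 and 2 swap velocities; positions: p0=0 p1=9 p2=9 p3=24; velocities now: v0=-3 v1=1 v2=3 v3=4

Answer: 0,1 1,2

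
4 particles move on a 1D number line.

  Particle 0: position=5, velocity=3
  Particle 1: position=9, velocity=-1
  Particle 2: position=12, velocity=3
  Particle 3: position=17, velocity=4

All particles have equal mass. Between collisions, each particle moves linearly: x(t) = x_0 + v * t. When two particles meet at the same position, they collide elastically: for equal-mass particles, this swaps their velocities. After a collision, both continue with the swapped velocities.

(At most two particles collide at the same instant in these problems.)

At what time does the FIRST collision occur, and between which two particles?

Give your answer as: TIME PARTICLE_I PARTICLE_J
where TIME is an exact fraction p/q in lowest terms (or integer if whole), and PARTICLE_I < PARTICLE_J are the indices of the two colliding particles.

Answer: 1 0 1

Derivation:
Pair (0,1): pos 5,9 vel 3,-1 -> gap=4, closing at 4/unit, collide at t=1
Pair (1,2): pos 9,12 vel -1,3 -> not approaching (rel speed -4 <= 0)
Pair (2,3): pos 12,17 vel 3,4 -> not approaching (rel speed -1 <= 0)
Earliest collision: t=1 between 0 and 1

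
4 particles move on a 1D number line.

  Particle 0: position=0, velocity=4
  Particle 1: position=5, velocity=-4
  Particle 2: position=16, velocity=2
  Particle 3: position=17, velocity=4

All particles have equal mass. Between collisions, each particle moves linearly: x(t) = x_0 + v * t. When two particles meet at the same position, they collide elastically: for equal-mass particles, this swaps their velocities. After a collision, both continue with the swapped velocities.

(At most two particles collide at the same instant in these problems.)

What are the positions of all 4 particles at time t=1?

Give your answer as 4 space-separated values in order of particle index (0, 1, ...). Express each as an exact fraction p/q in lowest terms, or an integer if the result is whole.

Answer: 1 4 18 21

Derivation:
Collision at t=5/8: particles 0 and 1 swap velocities; positions: p0=5/2 p1=5/2 p2=69/4 p3=39/2; velocities now: v0=-4 v1=4 v2=2 v3=4
Advance to t=1 (no further collisions before then); velocities: v0=-4 v1=4 v2=2 v3=4; positions = 1 4 18 21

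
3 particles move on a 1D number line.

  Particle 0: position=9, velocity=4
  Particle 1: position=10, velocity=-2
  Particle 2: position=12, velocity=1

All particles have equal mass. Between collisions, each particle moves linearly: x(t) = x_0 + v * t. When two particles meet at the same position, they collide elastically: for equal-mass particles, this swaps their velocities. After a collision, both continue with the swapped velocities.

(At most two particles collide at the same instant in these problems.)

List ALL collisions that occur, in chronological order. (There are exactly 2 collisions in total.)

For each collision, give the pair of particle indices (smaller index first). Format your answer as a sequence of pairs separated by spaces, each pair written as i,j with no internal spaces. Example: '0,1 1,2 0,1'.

Answer: 0,1 1,2

Derivation:
Collision at t=1/6: particles 0 and 1 swap velocities; positions: p0=29/3 p1=29/3 p2=73/6; velocities now: v0=-2 v1=4 v2=1
Collision at t=1: particles 1 and 2 swap velocities; positions: p0=8 p1=13 p2=13; velocities now: v0=-2 v1=1 v2=4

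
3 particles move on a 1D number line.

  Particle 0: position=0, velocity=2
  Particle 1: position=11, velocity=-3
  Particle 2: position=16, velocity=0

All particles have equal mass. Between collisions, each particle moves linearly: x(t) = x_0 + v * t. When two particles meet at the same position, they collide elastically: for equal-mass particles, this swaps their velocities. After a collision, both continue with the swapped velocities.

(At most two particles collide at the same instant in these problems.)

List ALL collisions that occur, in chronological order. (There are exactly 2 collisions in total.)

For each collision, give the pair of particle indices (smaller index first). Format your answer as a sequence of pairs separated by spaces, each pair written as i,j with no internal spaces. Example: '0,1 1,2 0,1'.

Collision at t=11/5: particles 0 and 1 swap velocities; positions: p0=22/5 p1=22/5 p2=16; velocities now: v0=-3 v1=2 v2=0
Collision at t=8: particles 1 and 2 swap velocities; positions: p0=-13 p1=16 p2=16; velocities now: v0=-3 v1=0 v2=2

Answer: 0,1 1,2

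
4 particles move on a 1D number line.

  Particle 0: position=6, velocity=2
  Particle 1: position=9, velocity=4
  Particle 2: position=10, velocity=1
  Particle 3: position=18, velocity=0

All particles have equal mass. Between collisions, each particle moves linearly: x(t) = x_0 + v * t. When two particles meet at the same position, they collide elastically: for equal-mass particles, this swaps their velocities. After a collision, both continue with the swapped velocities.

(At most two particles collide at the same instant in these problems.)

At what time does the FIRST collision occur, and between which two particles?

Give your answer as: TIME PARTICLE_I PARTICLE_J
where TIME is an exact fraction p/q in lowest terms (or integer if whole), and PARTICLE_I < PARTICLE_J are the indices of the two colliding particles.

Pair (0,1): pos 6,9 vel 2,4 -> not approaching (rel speed -2 <= 0)
Pair (1,2): pos 9,10 vel 4,1 -> gap=1, closing at 3/unit, collide at t=1/3
Pair (2,3): pos 10,18 vel 1,0 -> gap=8, closing at 1/unit, collide at t=8
Earliest collision: t=1/3 between 1 and 2

Answer: 1/3 1 2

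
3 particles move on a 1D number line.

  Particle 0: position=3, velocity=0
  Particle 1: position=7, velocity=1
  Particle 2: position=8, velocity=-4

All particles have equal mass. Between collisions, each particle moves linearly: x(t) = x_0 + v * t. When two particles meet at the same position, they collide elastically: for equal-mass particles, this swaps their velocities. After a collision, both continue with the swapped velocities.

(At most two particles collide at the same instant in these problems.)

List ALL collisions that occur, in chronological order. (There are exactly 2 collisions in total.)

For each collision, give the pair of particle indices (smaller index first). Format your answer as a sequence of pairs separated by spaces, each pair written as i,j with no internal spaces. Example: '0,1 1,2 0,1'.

Collision at t=1/5: particles 1 and 2 swap velocities; positions: p0=3 p1=36/5 p2=36/5; velocities now: v0=0 v1=-4 v2=1
Collision at t=5/4: particles 0 and 1 swap velocities; positions: p0=3 p1=3 p2=33/4; velocities now: v0=-4 v1=0 v2=1

Answer: 1,2 0,1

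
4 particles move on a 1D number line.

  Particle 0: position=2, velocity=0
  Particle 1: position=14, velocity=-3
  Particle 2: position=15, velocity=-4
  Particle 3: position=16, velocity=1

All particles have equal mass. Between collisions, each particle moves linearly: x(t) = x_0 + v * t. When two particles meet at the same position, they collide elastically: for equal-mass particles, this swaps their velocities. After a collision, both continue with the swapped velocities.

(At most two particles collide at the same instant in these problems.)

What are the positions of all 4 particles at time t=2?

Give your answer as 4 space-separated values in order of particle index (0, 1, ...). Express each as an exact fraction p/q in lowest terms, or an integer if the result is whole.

Collision at t=1: particles 1 and 2 swap velocities; positions: p0=2 p1=11 p2=11 p3=17; velocities now: v0=0 v1=-4 v2=-3 v3=1
Advance to t=2 (no further collisions before then); velocities: v0=0 v1=-4 v2=-3 v3=1; positions = 2 7 8 18

Answer: 2 7 8 18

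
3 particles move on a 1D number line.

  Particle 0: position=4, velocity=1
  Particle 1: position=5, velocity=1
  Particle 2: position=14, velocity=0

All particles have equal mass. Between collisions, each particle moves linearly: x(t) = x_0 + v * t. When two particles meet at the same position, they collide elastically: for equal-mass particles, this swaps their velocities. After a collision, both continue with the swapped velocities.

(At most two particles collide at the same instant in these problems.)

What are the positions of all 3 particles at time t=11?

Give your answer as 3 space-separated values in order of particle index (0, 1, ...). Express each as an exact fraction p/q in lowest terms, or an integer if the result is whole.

Answer: 14 15 16

Derivation:
Collision at t=9: particles 1 and 2 swap velocities; positions: p0=13 p1=14 p2=14; velocities now: v0=1 v1=0 v2=1
Collision at t=10: particles 0 and 1 swap velocities; positions: p0=14 p1=14 p2=15; velocities now: v0=0 v1=1 v2=1
Advance to t=11 (no further collisions before then); velocities: v0=0 v1=1 v2=1; positions = 14 15 16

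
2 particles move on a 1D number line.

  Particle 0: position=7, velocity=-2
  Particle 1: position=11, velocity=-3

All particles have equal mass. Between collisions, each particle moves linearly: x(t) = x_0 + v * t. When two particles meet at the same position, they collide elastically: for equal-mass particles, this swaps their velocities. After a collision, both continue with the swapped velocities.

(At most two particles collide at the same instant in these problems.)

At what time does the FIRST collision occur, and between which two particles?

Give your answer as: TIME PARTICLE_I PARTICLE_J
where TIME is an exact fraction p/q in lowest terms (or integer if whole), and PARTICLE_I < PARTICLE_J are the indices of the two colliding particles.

Answer: 4 0 1

Derivation:
Pair (0,1): pos 7,11 vel -2,-3 -> gap=4, closing at 1/unit, collide at t=4
Earliest collision: t=4 between 0 and 1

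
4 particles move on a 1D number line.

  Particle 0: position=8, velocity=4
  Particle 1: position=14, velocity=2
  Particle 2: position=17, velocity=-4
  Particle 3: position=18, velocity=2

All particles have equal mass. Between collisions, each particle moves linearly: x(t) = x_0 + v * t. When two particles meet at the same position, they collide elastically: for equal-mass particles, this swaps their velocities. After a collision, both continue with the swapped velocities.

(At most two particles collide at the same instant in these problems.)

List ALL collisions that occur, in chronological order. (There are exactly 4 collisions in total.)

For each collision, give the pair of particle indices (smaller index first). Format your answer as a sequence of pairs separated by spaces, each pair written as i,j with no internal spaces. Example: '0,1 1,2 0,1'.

Collision at t=1/2: particles 1 and 2 swap velocities; positions: p0=10 p1=15 p2=15 p3=19; velocities now: v0=4 v1=-4 v2=2 v3=2
Collision at t=9/8: particles 0 and 1 swap velocities; positions: p0=25/2 p1=25/2 p2=65/4 p3=81/4; velocities now: v0=-4 v1=4 v2=2 v3=2
Collision at t=3: particles 1 and 2 swap velocities; positions: p0=5 p1=20 p2=20 p3=24; velocities now: v0=-4 v1=2 v2=4 v3=2
Collision at t=5: particles 2 and 3 swap velocities; positions: p0=-3 p1=24 p2=28 p3=28; velocities now: v0=-4 v1=2 v2=2 v3=4

Answer: 1,2 0,1 1,2 2,3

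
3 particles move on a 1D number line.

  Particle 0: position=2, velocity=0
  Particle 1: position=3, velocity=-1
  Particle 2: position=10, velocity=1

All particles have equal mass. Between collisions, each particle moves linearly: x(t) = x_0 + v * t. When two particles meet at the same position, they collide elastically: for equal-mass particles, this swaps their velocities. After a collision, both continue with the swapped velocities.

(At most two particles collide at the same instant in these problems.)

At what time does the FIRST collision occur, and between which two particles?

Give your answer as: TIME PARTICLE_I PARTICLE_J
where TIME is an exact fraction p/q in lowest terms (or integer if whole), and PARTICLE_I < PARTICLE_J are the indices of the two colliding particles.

Pair (0,1): pos 2,3 vel 0,-1 -> gap=1, closing at 1/unit, collide at t=1
Pair (1,2): pos 3,10 vel -1,1 -> not approaching (rel speed -2 <= 0)
Earliest collision: t=1 between 0 and 1

Answer: 1 0 1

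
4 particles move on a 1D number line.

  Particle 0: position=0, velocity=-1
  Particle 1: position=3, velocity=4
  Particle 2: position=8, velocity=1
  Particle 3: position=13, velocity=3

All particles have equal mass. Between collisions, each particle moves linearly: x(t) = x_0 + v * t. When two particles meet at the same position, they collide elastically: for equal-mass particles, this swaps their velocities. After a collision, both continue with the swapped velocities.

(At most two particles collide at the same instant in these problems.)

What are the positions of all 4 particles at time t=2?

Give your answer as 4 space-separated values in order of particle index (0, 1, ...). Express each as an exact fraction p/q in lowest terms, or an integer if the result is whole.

Collision at t=5/3: particles 1 and 2 swap velocities; positions: p0=-5/3 p1=29/3 p2=29/3 p3=18; velocities now: v0=-1 v1=1 v2=4 v3=3
Advance to t=2 (no further collisions before then); velocities: v0=-1 v1=1 v2=4 v3=3; positions = -2 10 11 19

Answer: -2 10 11 19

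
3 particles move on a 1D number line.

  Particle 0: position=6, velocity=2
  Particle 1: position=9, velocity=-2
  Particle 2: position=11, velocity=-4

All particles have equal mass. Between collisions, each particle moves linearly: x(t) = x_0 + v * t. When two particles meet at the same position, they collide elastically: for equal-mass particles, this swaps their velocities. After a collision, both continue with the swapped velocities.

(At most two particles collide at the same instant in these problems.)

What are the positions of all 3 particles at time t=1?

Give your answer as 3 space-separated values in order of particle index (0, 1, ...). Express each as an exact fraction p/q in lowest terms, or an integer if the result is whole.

Answer: 7 7 8

Derivation:
Collision at t=3/4: particles 0 and 1 swap velocities; positions: p0=15/2 p1=15/2 p2=8; velocities now: v0=-2 v1=2 v2=-4
Collision at t=5/6: particles 1 and 2 swap velocities; positions: p0=22/3 p1=23/3 p2=23/3; velocities now: v0=-2 v1=-4 v2=2
Collision at t=1: particles 0 and 1 swap velocities; positions: p0=7 p1=7 p2=8; velocities now: v0=-4 v1=-2 v2=2
Advance to t=1 (no further collisions before then); velocities: v0=-4 v1=-2 v2=2; positions = 7 7 8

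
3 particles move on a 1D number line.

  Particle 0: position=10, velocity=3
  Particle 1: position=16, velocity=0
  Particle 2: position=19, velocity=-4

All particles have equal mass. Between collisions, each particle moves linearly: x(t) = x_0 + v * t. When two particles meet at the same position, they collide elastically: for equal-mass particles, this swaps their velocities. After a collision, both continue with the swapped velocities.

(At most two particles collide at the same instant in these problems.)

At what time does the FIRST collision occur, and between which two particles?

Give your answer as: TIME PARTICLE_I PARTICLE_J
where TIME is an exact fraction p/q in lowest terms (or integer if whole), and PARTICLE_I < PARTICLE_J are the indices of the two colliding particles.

Answer: 3/4 1 2

Derivation:
Pair (0,1): pos 10,16 vel 3,0 -> gap=6, closing at 3/unit, collide at t=2
Pair (1,2): pos 16,19 vel 0,-4 -> gap=3, closing at 4/unit, collide at t=3/4
Earliest collision: t=3/4 between 1 and 2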